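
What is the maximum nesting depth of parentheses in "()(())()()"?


Input: "()(())()()"
Tracking depth:
  Position 0 '(': depth becomes 1
  Position 1 ')': depth becomes 0
  Position 2 '(': depth becomes 1
  Position 3 '(': depth becomes 2
  Position 4 ')': depth becomes 1
  Position 5 ')': depth becomes 0
  Position 6 '(': depth becomes 1
  Position 7 ')': depth becomes 0
  Position 8 '(': depth becomes 1
  Position 9 ')': depth becomes 0
Maximum depth reached: 2

2


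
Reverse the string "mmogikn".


Input: mmogikn
Reading characters right to left:
  Position 6: 'n'
  Position 5: 'k'
  Position 4: 'i'
  Position 3: 'g'
  Position 2: 'o'
  Position 1: 'm'
  Position 0: 'm'
Reversed: nkigomm

nkigomm


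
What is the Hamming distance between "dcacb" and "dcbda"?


Comparing "dcacb" and "dcbda" position by position:
  Position 0: 'd' vs 'd' => same
  Position 1: 'c' vs 'c' => same
  Position 2: 'a' vs 'b' => differ
  Position 3: 'c' vs 'd' => differ
  Position 4: 'b' vs 'a' => differ
Total differences (Hamming distance): 3

3


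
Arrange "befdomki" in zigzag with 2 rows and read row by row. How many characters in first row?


Zigzag "befdomki" into 2 rows:
Placing characters:
  'b' => row 0
  'e' => row 1
  'f' => row 0
  'd' => row 1
  'o' => row 0
  'm' => row 1
  'k' => row 0
  'i' => row 1
Rows:
  Row 0: "bfok"
  Row 1: "edmi"
First row length: 4

4


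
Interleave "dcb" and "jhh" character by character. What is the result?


Interleaving "dcb" and "jhh":
  Position 0: 'd' from first, 'j' from second => "dj"
  Position 1: 'c' from first, 'h' from second => "ch"
  Position 2: 'b' from first, 'h' from second => "bh"
Result: djchbh

djchbh


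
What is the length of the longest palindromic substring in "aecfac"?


Input: "aecfac"
Checking substrings for palindromes:
  No multi-char palindromic substrings found
Longest palindromic substring: "a" with length 1

1


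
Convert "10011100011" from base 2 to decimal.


Input: "10011100011" in base 2
Positional expansion:
  Digit '1' (value 1) x 2^10 = 1024
  Digit '0' (value 0) x 2^9 = 0
  Digit '0' (value 0) x 2^8 = 0
  Digit '1' (value 1) x 2^7 = 128
  Digit '1' (value 1) x 2^6 = 64
  Digit '1' (value 1) x 2^5 = 32
  Digit '0' (value 0) x 2^4 = 0
  Digit '0' (value 0) x 2^3 = 0
  Digit '0' (value 0) x 2^2 = 0
  Digit '1' (value 1) x 2^1 = 2
  Digit '1' (value 1) x 2^0 = 1
Sum = 1251

1251


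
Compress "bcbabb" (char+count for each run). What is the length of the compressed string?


Input: bcbabb
Runs:
  'b' x 1 => "b1"
  'c' x 1 => "c1"
  'b' x 1 => "b1"
  'a' x 1 => "a1"
  'b' x 2 => "b2"
Compressed: "b1c1b1a1b2"
Compressed length: 10

10


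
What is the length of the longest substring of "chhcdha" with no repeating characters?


Input: "chhcdha"
Sliding window (track last position of each char):
  Position 0 ('c'): window [0,0] length 1 -- new best
  Position 1 ('h'): window [0,1] length 2 -- new best
  Position 2 ('h'): repeat (last at 1), move window start to 2
  Position 2 ('h'): window [2,2] length 1
  Position 3 ('c'): window [2,3] length 2
  Position 4 ('d'): window [2,4] length 3 -- new best
  Position 5 ('h'): repeat (last at 2), move window start to 3
  Position 5 ('h'): window [3,5] length 3
  Position 6 ('a'): window [3,6] length 4 -- new best
Longest substring with no repeats: "cdha" with length 4

4


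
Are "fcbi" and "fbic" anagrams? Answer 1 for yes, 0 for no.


Strings: "fcbi", "fbic"
Sorted first:  bcfi
Sorted second: bcfi
Sorted forms match => anagrams

1


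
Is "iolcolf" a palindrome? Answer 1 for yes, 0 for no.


Input: iolcolf
Reversed: flocloi
  Compare pos 0 ('i') with pos 6 ('f'): MISMATCH
  Compare pos 1 ('o') with pos 5 ('l'): MISMATCH
  Compare pos 2 ('l') with pos 4 ('o'): MISMATCH
Result: not a palindrome

0


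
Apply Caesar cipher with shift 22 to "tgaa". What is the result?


Caesar cipher: shift "tgaa" by 22
  't' (pos 19) + 22 = pos 15 = 'p'
  'g' (pos 6) + 22 = pos 2 = 'c'
  'a' (pos 0) + 22 = pos 22 = 'w'
  'a' (pos 0) + 22 = pos 22 = 'w'
Result: pcww

pcww


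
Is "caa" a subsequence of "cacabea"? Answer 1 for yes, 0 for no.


Check if "caa" is a subsequence of "cacabea"
Greedy scan:
  Position 0 ('c'): matches sub[0] = 'c'
  Position 1 ('a'): matches sub[1] = 'a'
  Position 2 ('c'): no match needed
  Position 3 ('a'): matches sub[2] = 'a'
  Position 4 ('b'): no match needed
  Position 5 ('e'): no match needed
  Position 6 ('a'): no match needed
All 3 characters matched => is a subsequence

1


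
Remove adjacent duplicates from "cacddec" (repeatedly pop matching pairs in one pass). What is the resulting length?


Input: cacddec
Stack-based adjacent duplicate removal:
  Read 'c': push. Stack: c
  Read 'a': push. Stack: ca
  Read 'c': push. Stack: cac
  Read 'd': push. Stack: cacd
  Read 'd': matches stack top 'd' => pop. Stack: cac
  Read 'e': push. Stack: cace
  Read 'c': push. Stack: cacec
Final stack: "cacec" (length 5)

5


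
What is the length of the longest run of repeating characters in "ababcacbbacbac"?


Input: "ababcacbbacbac"
Scanning for longest run:
  Position 1 ('b'): new char, reset run to 1
  Position 2 ('a'): new char, reset run to 1
  Position 3 ('b'): new char, reset run to 1
  Position 4 ('c'): new char, reset run to 1
  Position 5 ('a'): new char, reset run to 1
  Position 6 ('c'): new char, reset run to 1
  Position 7 ('b'): new char, reset run to 1
  Position 8 ('b'): continues run of 'b', length=2
  Position 9 ('a'): new char, reset run to 1
  Position 10 ('c'): new char, reset run to 1
  Position 11 ('b'): new char, reset run to 1
  Position 12 ('a'): new char, reset run to 1
  Position 13 ('c'): new char, reset run to 1
Longest run: 'b' with length 2

2


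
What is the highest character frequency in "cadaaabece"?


Input: cadaaabece
Character counts:
  'a': 4
  'b': 1
  'c': 2
  'd': 1
  'e': 2
Maximum frequency: 4

4


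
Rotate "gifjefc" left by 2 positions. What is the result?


Input: "gifjefc", rotate left by 2
First 2 characters: "gi"
Remaining characters: "fjefc"
Concatenate remaining + first: "fjefc" + "gi" = "fjefcgi"

fjefcgi


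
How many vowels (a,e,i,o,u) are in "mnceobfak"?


Input: mnceobfak
Checking each character:
  'm' at position 0: consonant
  'n' at position 1: consonant
  'c' at position 2: consonant
  'e' at position 3: vowel (running total: 1)
  'o' at position 4: vowel (running total: 2)
  'b' at position 5: consonant
  'f' at position 6: consonant
  'a' at position 7: vowel (running total: 3)
  'k' at position 8: consonant
Total vowels: 3

3


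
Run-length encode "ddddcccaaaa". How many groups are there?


Input: ddddcccaaaa
Scanning for consecutive runs:
  Group 1: 'd' x 4 (positions 0-3)
  Group 2: 'c' x 3 (positions 4-6)
  Group 3: 'a' x 4 (positions 7-10)
Total groups: 3

3


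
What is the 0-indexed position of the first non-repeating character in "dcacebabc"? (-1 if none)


Input: dcacebabc
Character frequencies:
  'a': 2
  'b': 2
  'c': 3
  'd': 1
  'e': 1
Scanning left to right for freq == 1:
  Position 0 ('d'): unique! => answer = 0

0


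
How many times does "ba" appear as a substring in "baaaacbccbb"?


Searching for "ba" in "baaaacbccbb"
Scanning each position:
  Position 0: "ba" => MATCH
  Position 1: "aa" => no
  Position 2: "aa" => no
  Position 3: "aa" => no
  Position 4: "ac" => no
  Position 5: "cb" => no
  Position 6: "bc" => no
  Position 7: "cc" => no
  Position 8: "cb" => no
  Position 9: "bb" => no
Total occurrences: 1

1


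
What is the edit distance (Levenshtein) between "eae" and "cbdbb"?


Computing edit distance: "eae" -> "cbdbb"
DP table:
           c    b    d    b    b
      0    1    2    3    4    5
  e   1    1    2    3    4    5
  a   2    2    2    3    4    5
  e   3    3    3    3    4    5
Edit distance = dp[3][5] = 5

5


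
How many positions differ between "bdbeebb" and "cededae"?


Comparing "bdbeebb" and "cededae" position by position:
  Position 0: 'b' vs 'c' => DIFFER
  Position 1: 'd' vs 'e' => DIFFER
  Position 2: 'b' vs 'd' => DIFFER
  Position 3: 'e' vs 'e' => same
  Position 4: 'e' vs 'd' => DIFFER
  Position 5: 'b' vs 'a' => DIFFER
  Position 6: 'b' vs 'e' => DIFFER
Positions that differ: 6

6


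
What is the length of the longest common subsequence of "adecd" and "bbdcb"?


LCS of "adecd" and "bbdcb"
DP table:
           b    b    d    c    b
      0    0    0    0    0    0
  a   0    0    0    0    0    0
  d   0    0    0    1    1    1
  e   0    0    0    1    1    1
  c   0    0    0    1    2    2
  d   0    0    0    1    2    2
LCS length = dp[5][5] = 2

2


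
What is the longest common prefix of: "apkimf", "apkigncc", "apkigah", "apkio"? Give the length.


Words: apkimf, apkigncc, apkigah, apkio
  Position 0: all 'a' => match
  Position 1: all 'p' => match
  Position 2: all 'k' => match
  Position 3: all 'i' => match
  Position 4: ('m', 'g', 'g', 'o') => mismatch, stop
LCP = "apki" (length 4)

4


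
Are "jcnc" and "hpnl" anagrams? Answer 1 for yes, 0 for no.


Strings: "jcnc", "hpnl"
Sorted first:  ccjn
Sorted second: hlnp
Differ at position 0: 'c' vs 'h' => not anagrams

0


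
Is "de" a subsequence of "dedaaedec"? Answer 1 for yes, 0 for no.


Check if "de" is a subsequence of "dedaaedec"
Greedy scan:
  Position 0 ('d'): matches sub[0] = 'd'
  Position 1 ('e'): matches sub[1] = 'e'
  Position 2 ('d'): no match needed
  Position 3 ('a'): no match needed
  Position 4 ('a'): no match needed
  Position 5 ('e'): no match needed
  Position 6 ('d'): no match needed
  Position 7 ('e'): no match needed
  Position 8 ('c'): no match needed
All 2 characters matched => is a subsequence

1


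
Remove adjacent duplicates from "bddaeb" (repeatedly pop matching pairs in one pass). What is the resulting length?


Input: bddaeb
Stack-based adjacent duplicate removal:
  Read 'b': push. Stack: b
  Read 'd': push. Stack: bd
  Read 'd': matches stack top 'd' => pop. Stack: b
  Read 'a': push. Stack: ba
  Read 'e': push. Stack: bae
  Read 'b': push. Stack: baeb
Final stack: "baeb" (length 4)

4


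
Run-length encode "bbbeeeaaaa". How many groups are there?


Input: bbbeeeaaaa
Scanning for consecutive runs:
  Group 1: 'b' x 3 (positions 0-2)
  Group 2: 'e' x 3 (positions 3-5)
  Group 3: 'a' x 4 (positions 6-9)
Total groups: 3

3


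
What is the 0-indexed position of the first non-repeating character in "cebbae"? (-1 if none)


Input: cebbae
Character frequencies:
  'a': 1
  'b': 2
  'c': 1
  'e': 2
Scanning left to right for freq == 1:
  Position 0 ('c'): unique! => answer = 0

0


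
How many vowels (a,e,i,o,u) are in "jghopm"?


Input: jghopm
Checking each character:
  'j' at position 0: consonant
  'g' at position 1: consonant
  'h' at position 2: consonant
  'o' at position 3: vowel (running total: 1)
  'p' at position 4: consonant
  'm' at position 5: consonant
Total vowels: 1

1


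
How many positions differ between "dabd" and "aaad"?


Comparing "dabd" and "aaad" position by position:
  Position 0: 'd' vs 'a' => DIFFER
  Position 1: 'a' vs 'a' => same
  Position 2: 'b' vs 'a' => DIFFER
  Position 3: 'd' vs 'd' => same
Positions that differ: 2

2


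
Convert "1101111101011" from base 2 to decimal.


Input: "1101111101011" in base 2
Positional expansion:
  Digit '1' (value 1) x 2^12 = 4096
  Digit '1' (value 1) x 2^11 = 2048
  Digit '0' (value 0) x 2^10 = 0
  Digit '1' (value 1) x 2^9 = 512
  Digit '1' (value 1) x 2^8 = 256
  Digit '1' (value 1) x 2^7 = 128
  Digit '1' (value 1) x 2^6 = 64
  Digit '1' (value 1) x 2^5 = 32
  Digit '0' (value 0) x 2^4 = 0
  Digit '1' (value 1) x 2^3 = 8
  Digit '0' (value 0) x 2^2 = 0
  Digit '1' (value 1) x 2^1 = 2
  Digit '1' (value 1) x 2^0 = 1
Sum = 7147

7147


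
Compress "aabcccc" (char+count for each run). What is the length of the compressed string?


Input: aabcccc
Runs:
  'a' x 2 => "a2"
  'b' x 1 => "b1"
  'c' x 4 => "c4"
Compressed: "a2b1c4"
Compressed length: 6

6


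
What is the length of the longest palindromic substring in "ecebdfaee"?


Input: "ecebdfaee"
Checking substrings for palindromes:
  [0:3] "ece" (len 3) => palindrome
  [7:9] "ee" (len 2) => palindrome
Longest palindromic substring: "ece" with length 3

3


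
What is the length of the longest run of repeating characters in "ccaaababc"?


Input: "ccaaababc"
Scanning for longest run:
  Position 1 ('c'): continues run of 'c', length=2
  Position 2 ('a'): new char, reset run to 1
  Position 3 ('a'): continues run of 'a', length=2
  Position 4 ('a'): continues run of 'a', length=3
  Position 5 ('b'): new char, reset run to 1
  Position 6 ('a'): new char, reset run to 1
  Position 7 ('b'): new char, reset run to 1
  Position 8 ('c'): new char, reset run to 1
Longest run: 'a' with length 3

3


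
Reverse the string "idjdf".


Input: idjdf
Reading characters right to left:
  Position 4: 'f'
  Position 3: 'd'
  Position 2: 'j'
  Position 1: 'd'
  Position 0: 'i'
Reversed: fdjdi

fdjdi


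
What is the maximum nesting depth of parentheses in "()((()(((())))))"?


Input: "()((()(((())))))"
Tracking depth:
  Position 0 '(': depth becomes 1
  Position 1 ')': depth becomes 0
  Position 2 '(': depth becomes 1
  Position 3 '(': depth becomes 2
  Position 4 '(': depth becomes 3
  Position 5 ')': depth becomes 2
  Position 6 '(': depth becomes 3
  Position 7 '(': depth becomes 4
  Position 8 '(': depth becomes 5
  Position 9 '(': depth becomes 6
  Position 10 ')': depth becomes 5
  Position 11 ')': depth becomes 4
  Position 12 ')': depth becomes 3
  Position 13 ')': depth becomes 2
  Position 14 ')': depth becomes 1
  Position 15 ')': depth becomes 0
Maximum depth reached: 6

6


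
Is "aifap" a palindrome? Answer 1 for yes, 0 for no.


Input: aifap
Reversed: pafia
  Compare pos 0 ('a') with pos 4 ('p'): MISMATCH
  Compare pos 1 ('i') with pos 3 ('a'): MISMATCH
Result: not a palindrome

0


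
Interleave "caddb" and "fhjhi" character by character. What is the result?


Interleaving "caddb" and "fhjhi":
  Position 0: 'c' from first, 'f' from second => "cf"
  Position 1: 'a' from first, 'h' from second => "ah"
  Position 2: 'd' from first, 'j' from second => "dj"
  Position 3: 'd' from first, 'h' from second => "dh"
  Position 4: 'b' from first, 'i' from second => "bi"
Result: cfahdjdhbi

cfahdjdhbi


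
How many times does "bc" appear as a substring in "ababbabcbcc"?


Searching for "bc" in "ababbabcbcc"
Scanning each position:
  Position 0: "ab" => no
  Position 1: "ba" => no
  Position 2: "ab" => no
  Position 3: "bb" => no
  Position 4: "ba" => no
  Position 5: "ab" => no
  Position 6: "bc" => MATCH
  Position 7: "cb" => no
  Position 8: "bc" => MATCH
  Position 9: "cc" => no
Total occurrences: 2

2


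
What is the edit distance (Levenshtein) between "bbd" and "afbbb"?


Computing edit distance: "bbd" -> "afbbb"
DP table:
           a    f    b    b    b
      0    1    2    3    4    5
  b   1    1    2    2    3    4
  b   2    2    2    2    2    3
  d   3    3    3    3    3    3
Edit distance = dp[3][5] = 3

3


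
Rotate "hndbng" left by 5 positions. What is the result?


Input: "hndbng", rotate left by 5
First 5 characters: "hndbn"
Remaining characters: "g"
Concatenate remaining + first: "g" + "hndbn" = "ghndbn"

ghndbn


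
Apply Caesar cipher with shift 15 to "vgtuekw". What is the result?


Caesar cipher: shift "vgtuekw" by 15
  'v' (pos 21) + 15 = pos 10 = 'k'
  'g' (pos 6) + 15 = pos 21 = 'v'
  't' (pos 19) + 15 = pos 8 = 'i'
  'u' (pos 20) + 15 = pos 9 = 'j'
  'e' (pos 4) + 15 = pos 19 = 't'
  'k' (pos 10) + 15 = pos 25 = 'z'
  'w' (pos 22) + 15 = pos 11 = 'l'
Result: kvijtzl

kvijtzl


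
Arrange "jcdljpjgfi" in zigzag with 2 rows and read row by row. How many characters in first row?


Zigzag "jcdljpjgfi" into 2 rows:
Placing characters:
  'j' => row 0
  'c' => row 1
  'd' => row 0
  'l' => row 1
  'j' => row 0
  'p' => row 1
  'j' => row 0
  'g' => row 1
  'f' => row 0
  'i' => row 1
Rows:
  Row 0: "jdjjf"
  Row 1: "clpgi"
First row length: 5

5


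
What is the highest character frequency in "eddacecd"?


Input: eddacecd
Character counts:
  'a': 1
  'c': 2
  'd': 3
  'e': 2
Maximum frequency: 3

3


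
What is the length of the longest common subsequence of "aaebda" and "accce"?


LCS of "aaebda" and "accce"
DP table:
           a    c    c    c    e
      0    0    0    0    0    0
  a   0    1    1    1    1    1
  a   0    1    1    1    1    1
  e   0    1    1    1    1    2
  b   0    1    1    1    1    2
  d   0    1    1    1    1    2
  a   0    1    1    1    1    2
LCS length = dp[6][5] = 2

2


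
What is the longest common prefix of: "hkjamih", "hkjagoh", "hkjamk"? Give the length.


Words: hkjamih, hkjagoh, hkjamk
  Position 0: all 'h' => match
  Position 1: all 'k' => match
  Position 2: all 'j' => match
  Position 3: all 'a' => match
  Position 4: ('m', 'g', 'm') => mismatch, stop
LCP = "hkja" (length 4)

4


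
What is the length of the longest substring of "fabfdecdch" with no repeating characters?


Input: "fabfdecdch"
Sliding window (track last position of each char):
  Position 0 ('f'): window [0,0] length 1 -- new best
  Position 1 ('a'): window [0,1] length 2 -- new best
  Position 2 ('b'): window [0,2] length 3 -- new best
  Position 3 ('f'): repeat (last at 0), move window start to 1
  Position 3 ('f'): window [1,3] length 3
  Position 4 ('d'): window [1,4] length 4 -- new best
  Position 5 ('e'): window [1,5] length 5 -- new best
  Position 6 ('c'): window [1,6] length 6 -- new best
  Position 7 ('d'): repeat (last at 4), move window start to 5
  Position 7 ('d'): window [5,7] length 3
  Position 8 ('c'): repeat (last at 6), move window start to 7
  Position 8 ('c'): window [7,8] length 2
  Position 9 ('h'): window [7,9] length 3
Longest substring with no repeats: "abfdec" with length 6

6


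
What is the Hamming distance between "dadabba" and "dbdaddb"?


Comparing "dadabba" and "dbdaddb" position by position:
  Position 0: 'd' vs 'd' => same
  Position 1: 'a' vs 'b' => differ
  Position 2: 'd' vs 'd' => same
  Position 3: 'a' vs 'a' => same
  Position 4: 'b' vs 'd' => differ
  Position 5: 'b' vs 'd' => differ
  Position 6: 'a' vs 'b' => differ
Total differences (Hamming distance): 4

4


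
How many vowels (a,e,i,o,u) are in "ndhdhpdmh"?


Input: ndhdhpdmh
Checking each character:
  'n' at position 0: consonant
  'd' at position 1: consonant
  'h' at position 2: consonant
  'd' at position 3: consonant
  'h' at position 4: consonant
  'p' at position 5: consonant
  'd' at position 6: consonant
  'm' at position 7: consonant
  'h' at position 8: consonant
Total vowels: 0

0


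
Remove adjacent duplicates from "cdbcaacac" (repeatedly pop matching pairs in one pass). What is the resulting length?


Input: cdbcaacac
Stack-based adjacent duplicate removal:
  Read 'c': push. Stack: c
  Read 'd': push. Stack: cd
  Read 'b': push. Stack: cdb
  Read 'c': push. Stack: cdbc
  Read 'a': push. Stack: cdbca
  Read 'a': matches stack top 'a' => pop. Stack: cdbc
  Read 'c': matches stack top 'c' => pop. Stack: cdb
  Read 'a': push. Stack: cdba
  Read 'c': push. Stack: cdbac
Final stack: "cdbac" (length 5)

5


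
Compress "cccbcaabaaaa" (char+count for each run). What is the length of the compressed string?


Input: cccbcaabaaaa
Runs:
  'c' x 3 => "c3"
  'b' x 1 => "b1"
  'c' x 1 => "c1"
  'a' x 2 => "a2"
  'b' x 1 => "b1"
  'a' x 4 => "a4"
Compressed: "c3b1c1a2b1a4"
Compressed length: 12

12


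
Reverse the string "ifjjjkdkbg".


Input: ifjjjkdkbg
Reading characters right to left:
  Position 9: 'g'
  Position 8: 'b'
  Position 7: 'k'
  Position 6: 'd'
  Position 5: 'k'
  Position 4: 'j'
  Position 3: 'j'
  Position 2: 'j'
  Position 1: 'f'
  Position 0: 'i'
Reversed: gbkdkjjjfi

gbkdkjjjfi


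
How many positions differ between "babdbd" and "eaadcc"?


Comparing "babdbd" and "eaadcc" position by position:
  Position 0: 'b' vs 'e' => DIFFER
  Position 1: 'a' vs 'a' => same
  Position 2: 'b' vs 'a' => DIFFER
  Position 3: 'd' vs 'd' => same
  Position 4: 'b' vs 'c' => DIFFER
  Position 5: 'd' vs 'c' => DIFFER
Positions that differ: 4

4


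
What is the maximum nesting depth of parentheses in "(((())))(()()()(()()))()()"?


Input: "(((())))(()()()(()()))()()"
Tracking depth:
  Position 0 '(': depth becomes 1
  Position 1 '(': depth becomes 2
  Position 2 '(': depth becomes 3
  Position 3 '(': depth becomes 4
  Position 4 ')': depth becomes 3
  Position 5 ')': depth becomes 2
  Position 6 ')': depth becomes 1
  Position 7 ')': depth becomes 0
  Position 8 '(': depth becomes 1
  Position 9 '(': depth becomes 2
  Position 10 ')': depth becomes 1
  Position 11 '(': depth becomes 2
  Position 12 ')': depth becomes 1
  Position 13 '(': depth becomes 2
  Position 14 ')': depth becomes 1
  Position 15 '(': depth becomes 2
  Position 16 '(': depth becomes 3
  Position 17 ')': depth becomes 2
  Position 18 '(': depth becomes 3
  Position 19 ')': depth becomes 2
  Position 20 ')': depth becomes 1
  Position 21 ')': depth becomes 0
  Position 22 '(': depth becomes 1
  Position 23 ')': depth becomes 0
  Position 24 '(': depth becomes 1
  Position 25 ')': depth becomes 0
Maximum depth reached: 4

4


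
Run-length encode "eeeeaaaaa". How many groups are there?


Input: eeeeaaaaa
Scanning for consecutive runs:
  Group 1: 'e' x 4 (positions 0-3)
  Group 2: 'a' x 5 (positions 4-8)
Total groups: 2

2


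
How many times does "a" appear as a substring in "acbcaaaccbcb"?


Searching for "a" in "acbcaaaccbcb"
Scanning each position:
  Position 0: "a" => MATCH
  Position 1: "c" => no
  Position 2: "b" => no
  Position 3: "c" => no
  Position 4: "a" => MATCH
  Position 5: "a" => MATCH
  Position 6: "a" => MATCH
  Position 7: "c" => no
  Position 8: "c" => no
  Position 9: "b" => no
  Position 10: "c" => no
  Position 11: "b" => no
Total occurrences: 4

4


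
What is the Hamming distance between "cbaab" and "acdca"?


Comparing "cbaab" and "acdca" position by position:
  Position 0: 'c' vs 'a' => differ
  Position 1: 'b' vs 'c' => differ
  Position 2: 'a' vs 'd' => differ
  Position 3: 'a' vs 'c' => differ
  Position 4: 'b' vs 'a' => differ
Total differences (Hamming distance): 5

5


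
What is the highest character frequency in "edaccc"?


Input: edaccc
Character counts:
  'a': 1
  'c': 3
  'd': 1
  'e': 1
Maximum frequency: 3

3


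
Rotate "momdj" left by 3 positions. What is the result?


Input: "momdj", rotate left by 3
First 3 characters: "mom"
Remaining characters: "dj"
Concatenate remaining + first: "dj" + "mom" = "djmom"

djmom


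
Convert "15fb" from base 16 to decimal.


Input: "15fb" in base 16
Positional expansion:
  Digit '1' (value 1) x 16^3 = 4096
  Digit '5' (value 5) x 16^2 = 1280
  Digit 'f' (value 15) x 16^1 = 240
  Digit 'b' (value 11) x 16^0 = 11
Sum = 5627

5627


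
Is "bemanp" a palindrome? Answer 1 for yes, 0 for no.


Input: bemanp
Reversed: pnameb
  Compare pos 0 ('b') with pos 5 ('p'): MISMATCH
  Compare pos 1 ('e') with pos 4 ('n'): MISMATCH
  Compare pos 2 ('m') with pos 3 ('a'): MISMATCH
Result: not a palindrome

0


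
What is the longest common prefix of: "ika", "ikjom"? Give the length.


Words: ika, ikjom
  Position 0: all 'i' => match
  Position 1: all 'k' => match
  Position 2: ('a', 'j') => mismatch, stop
LCP = "ik" (length 2)

2


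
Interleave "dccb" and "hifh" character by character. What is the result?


Interleaving "dccb" and "hifh":
  Position 0: 'd' from first, 'h' from second => "dh"
  Position 1: 'c' from first, 'i' from second => "ci"
  Position 2: 'c' from first, 'f' from second => "cf"
  Position 3: 'b' from first, 'h' from second => "bh"
Result: dhcicfbh

dhcicfbh


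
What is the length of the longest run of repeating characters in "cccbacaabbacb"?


Input: "cccbacaabbacb"
Scanning for longest run:
  Position 1 ('c'): continues run of 'c', length=2
  Position 2 ('c'): continues run of 'c', length=3
  Position 3 ('b'): new char, reset run to 1
  Position 4 ('a'): new char, reset run to 1
  Position 5 ('c'): new char, reset run to 1
  Position 6 ('a'): new char, reset run to 1
  Position 7 ('a'): continues run of 'a', length=2
  Position 8 ('b'): new char, reset run to 1
  Position 9 ('b'): continues run of 'b', length=2
  Position 10 ('a'): new char, reset run to 1
  Position 11 ('c'): new char, reset run to 1
  Position 12 ('b'): new char, reset run to 1
Longest run: 'c' with length 3

3


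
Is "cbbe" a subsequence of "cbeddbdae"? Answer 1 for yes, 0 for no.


Check if "cbbe" is a subsequence of "cbeddbdae"
Greedy scan:
  Position 0 ('c'): matches sub[0] = 'c'
  Position 1 ('b'): matches sub[1] = 'b'
  Position 2 ('e'): no match needed
  Position 3 ('d'): no match needed
  Position 4 ('d'): no match needed
  Position 5 ('b'): matches sub[2] = 'b'
  Position 6 ('d'): no match needed
  Position 7 ('a'): no match needed
  Position 8 ('e'): matches sub[3] = 'e'
All 4 characters matched => is a subsequence

1


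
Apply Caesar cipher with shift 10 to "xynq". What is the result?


Caesar cipher: shift "xynq" by 10
  'x' (pos 23) + 10 = pos 7 = 'h'
  'y' (pos 24) + 10 = pos 8 = 'i'
  'n' (pos 13) + 10 = pos 23 = 'x'
  'q' (pos 16) + 10 = pos 0 = 'a'
Result: hixa

hixa


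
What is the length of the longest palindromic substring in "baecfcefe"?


Input: "baecfcefe"
Checking substrings for palindromes:
  [2:7] "ecfce" (len 5) => palindrome
  [3:6] "cfc" (len 3) => palindrome
  [6:9] "efe" (len 3) => palindrome
Longest palindromic substring: "ecfce" with length 5

5


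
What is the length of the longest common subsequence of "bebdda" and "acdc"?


LCS of "bebdda" and "acdc"
DP table:
           a    c    d    c
      0    0    0    0    0
  b   0    0    0    0    0
  e   0    0    0    0    0
  b   0    0    0    0    0
  d   0    0    0    1    1
  d   0    0    0    1    1
  a   0    1    1    1    1
LCS length = dp[6][4] = 1

1


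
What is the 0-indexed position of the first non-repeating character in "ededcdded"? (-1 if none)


Input: ededcdded
Character frequencies:
  'c': 1
  'd': 5
  'e': 3
Scanning left to right for freq == 1:
  Position 0 ('e'): freq=3, skip
  Position 1 ('d'): freq=5, skip
  Position 2 ('e'): freq=3, skip
  Position 3 ('d'): freq=5, skip
  Position 4 ('c'): unique! => answer = 4

4


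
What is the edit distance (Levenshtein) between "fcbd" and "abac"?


Computing edit distance: "fcbd" -> "abac"
DP table:
           a    b    a    c
      0    1    2    3    4
  f   1    1    2    3    4
  c   2    2    2    3    3
  b   3    3    2    3    4
  d   4    4    3    3    4
Edit distance = dp[4][4] = 4

4


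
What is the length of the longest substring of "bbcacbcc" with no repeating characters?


Input: "bbcacbcc"
Sliding window (track last position of each char):
  Position 0 ('b'): window [0,0] length 1 -- new best
  Position 1 ('b'): repeat (last at 0), move window start to 1
  Position 1 ('b'): window [1,1] length 1
  Position 2 ('c'): window [1,2] length 2 -- new best
  Position 3 ('a'): window [1,3] length 3 -- new best
  Position 4 ('c'): repeat (last at 2), move window start to 3
  Position 4 ('c'): window [3,4] length 2
  Position 5 ('b'): window [3,5] length 3
  Position 6 ('c'): repeat (last at 4), move window start to 5
  Position 6 ('c'): window [5,6] length 2
  Position 7 ('c'): repeat (last at 6), move window start to 7
  Position 7 ('c'): window [7,7] length 1
Longest substring with no repeats: "bca" with length 3

3


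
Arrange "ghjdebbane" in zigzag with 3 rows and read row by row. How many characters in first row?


Zigzag "ghjdebbane" into 3 rows:
Placing characters:
  'g' => row 0
  'h' => row 1
  'j' => row 2
  'd' => row 1
  'e' => row 0
  'b' => row 1
  'b' => row 2
  'a' => row 1
  'n' => row 0
  'e' => row 1
Rows:
  Row 0: "gen"
  Row 1: "hdbae"
  Row 2: "jb"
First row length: 3

3


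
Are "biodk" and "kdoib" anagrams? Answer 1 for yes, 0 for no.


Strings: "biodk", "kdoib"
Sorted first:  bdiko
Sorted second: bdiko
Sorted forms match => anagrams

1


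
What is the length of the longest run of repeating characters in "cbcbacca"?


Input: "cbcbacca"
Scanning for longest run:
  Position 1 ('b'): new char, reset run to 1
  Position 2 ('c'): new char, reset run to 1
  Position 3 ('b'): new char, reset run to 1
  Position 4 ('a'): new char, reset run to 1
  Position 5 ('c'): new char, reset run to 1
  Position 6 ('c'): continues run of 'c', length=2
  Position 7 ('a'): new char, reset run to 1
Longest run: 'c' with length 2

2


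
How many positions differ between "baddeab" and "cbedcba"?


Comparing "baddeab" and "cbedcba" position by position:
  Position 0: 'b' vs 'c' => DIFFER
  Position 1: 'a' vs 'b' => DIFFER
  Position 2: 'd' vs 'e' => DIFFER
  Position 3: 'd' vs 'd' => same
  Position 4: 'e' vs 'c' => DIFFER
  Position 5: 'a' vs 'b' => DIFFER
  Position 6: 'b' vs 'a' => DIFFER
Positions that differ: 6

6


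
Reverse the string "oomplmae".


Input: oomplmae
Reading characters right to left:
  Position 7: 'e'
  Position 6: 'a'
  Position 5: 'm'
  Position 4: 'l'
  Position 3: 'p'
  Position 2: 'm'
  Position 1: 'o'
  Position 0: 'o'
Reversed: eamlpmoo

eamlpmoo


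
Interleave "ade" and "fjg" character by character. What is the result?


Interleaving "ade" and "fjg":
  Position 0: 'a' from first, 'f' from second => "af"
  Position 1: 'd' from first, 'j' from second => "dj"
  Position 2: 'e' from first, 'g' from second => "eg"
Result: afdjeg

afdjeg


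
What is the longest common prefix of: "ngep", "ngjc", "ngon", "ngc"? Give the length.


Words: ngep, ngjc, ngon, ngc
  Position 0: all 'n' => match
  Position 1: all 'g' => match
  Position 2: ('e', 'j', 'o', 'c') => mismatch, stop
LCP = "ng" (length 2)

2


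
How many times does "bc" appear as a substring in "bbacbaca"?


Searching for "bc" in "bbacbaca"
Scanning each position:
  Position 0: "bb" => no
  Position 1: "ba" => no
  Position 2: "ac" => no
  Position 3: "cb" => no
  Position 4: "ba" => no
  Position 5: "ac" => no
  Position 6: "ca" => no
Total occurrences: 0

0


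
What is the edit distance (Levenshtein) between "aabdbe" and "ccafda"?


Computing edit distance: "aabdbe" -> "ccafda"
DP table:
           c    c    a    f    d    a
      0    1    2    3    4    5    6
  a   1    1    2    2    3    4    5
  a   2    2    2    2    3    4    4
  b   3    3    3    3    3    4    5
  d   4    4    4    4    4    3    4
  b   5    5    5    5    5    4    4
  e   6    6    6    6    6    5    5
Edit distance = dp[6][6] = 5

5


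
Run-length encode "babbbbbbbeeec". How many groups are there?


Input: babbbbbbbeeec
Scanning for consecutive runs:
  Group 1: 'b' x 1 (positions 0-0)
  Group 2: 'a' x 1 (positions 1-1)
  Group 3: 'b' x 7 (positions 2-8)
  Group 4: 'e' x 3 (positions 9-11)
  Group 5: 'c' x 1 (positions 12-12)
Total groups: 5

5


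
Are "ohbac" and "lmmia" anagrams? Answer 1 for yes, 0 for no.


Strings: "ohbac", "lmmia"
Sorted first:  abcho
Sorted second: ailmm
Differ at position 1: 'b' vs 'i' => not anagrams

0


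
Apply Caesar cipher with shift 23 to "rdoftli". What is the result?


Caesar cipher: shift "rdoftli" by 23
  'r' (pos 17) + 23 = pos 14 = 'o'
  'd' (pos 3) + 23 = pos 0 = 'a'
  'o' (pos 14) + 23 = pos 11 = 'l'
  'f' (pos 5) + 23 = pos 2 = 'c'
  't' (pos 19) + 23 = pos 16 = 'q'
  'l' (pos 11) + 23 = pos 8 = 'i'
  'i' (pos 8) + 23 = pos 5 = 'f'
Result: oalcqif

oalcqif


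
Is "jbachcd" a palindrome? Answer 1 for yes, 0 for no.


Input: jbachcd
Reversed: dchcabj
  Compare pos 0 ('j') with pos 6 ('d'): MISMATCH
  Compare pos 1 ('b') with pos 5 ('c'): MISMATCH
  Compare pos 2 ('a') with pos 4 ('h'): MISMATCH
Result: not a palindrome

0


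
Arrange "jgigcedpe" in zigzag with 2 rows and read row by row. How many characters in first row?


Zigzag "jgigcedpe" into 2 rows:
Placing characters:
  'j' => row 0
  'g' => row 1
  'i' => row 0
  'g' => row 1
  'c' => row 0
  'e' => row 1
  'd' => row 0
  'p' => row 1
  'e' => row 0
Rows:
  Row 0: "jicde"
  Row 1: "ggep"
First row length: 5

5


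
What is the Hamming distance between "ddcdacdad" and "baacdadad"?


Comparing "ddcdacdad" and "baacdadad" position by position:
  Position 0: 'd' vs 'b' => differ
  Position 1: 'd' vs 'a' => differ
  Position 2: 'c' vs 'a' => differ
  Position 3: 'd' vs 'c' => differ
  Position 4: 'a' vs 'd' => differ
  Position 5: 'c' vs 'a' => differ
  Position 6: 'd' vs 'd' => same
  Position 7: 'a' vs 'a' => same
  Position 8: 'd' vs 'd' => same
Total differences (Hamming distance): 6

6


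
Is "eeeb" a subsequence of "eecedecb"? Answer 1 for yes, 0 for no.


Check if "eeeb" is a subsequence of "eecedecb"
Greedy scan:
  Position 0 ('e'): matches sub[0] = 'e'
  Position 1 ('e'): matches sub[1] = 'e'
  Position 2 ('c'): no match needed
  Position 3 ('e'): matches sub[2] = 'e'
  Position 4 ('d'): no match needed
  Position 5 ('e'): no match needed
  Position 6 ('c'): no match needed
  Position 7 ('b'): matches sub[3] = 'b'
All 4 characters matched => is a subsequence

1


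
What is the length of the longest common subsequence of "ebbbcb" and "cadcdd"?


LCS of "ebbbcb" and "cadcdd"
DP table:
           c    a    d    c    d    d
      0    0    0    0    0    0    0
  e   0    0    0    0    0    0    0
  b   0    0    0    0    0    0    0
  b   0    0    0    0    0    0    0
  b   0    0    0    0    0    0    0
  c   0    1    1    1    1    1    1
  b   0    1    1    1    1    1    1
LCS length = dp[6][6] = 1

1


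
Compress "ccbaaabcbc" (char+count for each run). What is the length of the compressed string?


Input: ccbaaabcbc
Runs:
  'c' x 2 => "c2"
  'b' x 1 => "b1"
  'a' x 3 => "a3"
  'b' x 1 => "b1"
  'c' x 1 => "c1"
  'b' x 1 => "b1"
  'c' x 1 => "c1"
Compressed: "c2b1a3b1c1b1c1"
Compressed length: 14

14


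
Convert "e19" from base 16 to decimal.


Input: "e19" in base 16
Positional expansion:
  Digit 'e' (value 14) x 16^2 = 3584
  Digit '1' (value 1) x 16^1 = 16
  Digit '9' (value 9) x 16^0 = 9
Sum = 3609

3609


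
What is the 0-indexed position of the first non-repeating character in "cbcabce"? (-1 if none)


Input: cbcabce
Character frequencies:
  'a': 1
  'b': 2
  'c': 3
  'e': 1
Scanning left to right for freq == 1:
  Position 0 ('c'): freq=3, skip
  Position 1 ('b'): freq=2, skip
  Position 2 ('c'): freq=3, skip
  Position 3 ('a'): unique! => answer = 3

3


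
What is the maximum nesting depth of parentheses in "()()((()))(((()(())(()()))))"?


Input: "()()((()))(((()(())(()()))))"
Tracking depth:
  Position 0 '(': depth becomes 1
  Position 1 ')': depth becomes 0
  Position 2 '(': depth becomes 1
  Position 3 ')': depth becomes 0
  Position 4 '(': depth becomes 1
  Position 5 '(': depth becomes 2
  Position 6 '(': depth becomes 3
  Position 7 ')': depth becomes 2
  Position 8 ')': depth becomes 1
  Position 9 ')': depth becomes 0
  Position 10 '(': depth becomes 1
  Position 11 '(': depth becomes 2
  Position 12 '(': depth becomes 3
  Position 13 '(': depth becomes 4
  Position 14 ')': depth becomes 3
  Position 15 '(': depth becomes 4
  Position 16 '(': depth becomes 5
  Position 17 ')': depth becomes 4
  Position 18 ')': depth becomes 3
  Position 19 '(': depth becomes 4
  Position 20 '(': depth becomes 5
  Position 21 ')': depth becomes 4
  Position 22 '(': depth becomes 5
  Position 23 ')': depth becomes 4
  Position 24 ')': depth becomes 3
  Position 25 ')': depth becomes 2
  Position 26 ')': depth becomes 1
  Position 27 ')': depth becomes 0
Maximum depth reached: 5

5


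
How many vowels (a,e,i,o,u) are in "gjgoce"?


Input: gjgoce
Checking each character:
  'g' at position 0: consonant
  'j' at position 1: consonant
  'g' at position 2: consonant
  'o' at position 3: vowel (running total: 1)
  'c' at position 4: consonant
  'e' at position 5: vowel (running total: 2)
Total vowels: 2

2


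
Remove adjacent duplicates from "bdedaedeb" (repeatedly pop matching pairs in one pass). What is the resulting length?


Input: bdedaedeb
Stack-based adjacent duplicate removal:
  Read 'b': push. Stack: b
  Read 'd': push. Stack: bd
  Read 'e': push. Stack: bde
  Read 'd': push. Stack: bded
  Read 'a': push. Stack: bdeda
  Read 'e': push. Stack: bdedae
  Read 'd': push. Stack: bdedaed
  Read 'e': push. Stack: bdedaede
  Read 'b': push. Stack: bdedaedeb
Final stack: "bdedaedeb" (length 9)

9


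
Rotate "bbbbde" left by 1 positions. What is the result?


Input: "bbbbde", rotate left by 1
First 1 characters: "b"
Remaining characters: "bbbde"
Concatenate remaining + first: "bbbde" + "b" = "bbbdeb"

bbbdeb


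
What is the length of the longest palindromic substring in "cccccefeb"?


Input: "cccccefeb"
Checking substrings for palindromes:
  [0:5] "ccccc" (len 5) => palindrome
  [0:4] "cccc" (len 4) => palindrome
  [1:5] "cccc" (len 4) => palindrome
  [0:3] "ccc" (len 3) => palindrome
  [1:4] "ccc" (len 3) => palindrome
  [2:5] "ccc" (len 3) => palindrome
Longest palindromic substring: "ccccc" with length 5

5


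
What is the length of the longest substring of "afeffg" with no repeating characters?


Input: "afeffg"
Sliding window (track last position of each char):
  Position 0 ('a'): window [0,0] length 1 -- new best
  Position 1 ('f'): window [0,1] length 2 -- new best
  Position 2 ('e'): window [0,2] length 3 -- new best
  Position 3 ('f'): repeat (last at 1), move window start to 2
  Position 3 ('f'): window [2,3] length 2
  Position 4 ('f'): repeat (last at 3), move window start to 4
  Position 4 ('f'): window [4,4] length 1
  Position 5 ('g'): window [4,5] length 2
Longest substring with no repeats: "afe" with length 3

3


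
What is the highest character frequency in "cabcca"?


Input: cabcca
Character counts:
  'a': 2
  'b': 1
  'c': 3
Maximum frequency: 3

3


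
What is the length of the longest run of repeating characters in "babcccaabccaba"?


Input: "babcccaabccaba"
Scanning for longest run:
  Position 1 ('a'): new char, reset run to 1
  Position 2 ('b'): new char, reset run to 1
  Position 3 ('c'): new char, reset run to 1
  Position 4 ('c'): continues run of 'c', length=2
  Position 5 ('c'): continues run of 'c', length=3
  Position 6 ('a'): new char, reset run to 1
  Position 7 ('a'): continues run of 'a', length=2
  Position 8 ('b'): new char, reset run to 1
  Position 9 ('c'): new char, reset run to 1
  Position 10 ('c'): continues run of 'c', length=2
  Position 11 ('a'): new char, reset run to 1
  Position 12 ('b'): new char, reset run to 1
  Position 13 ('a'): new char, reset run to 1
Longest run: 'c' with length 3

3


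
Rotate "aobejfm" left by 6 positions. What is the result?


Input: "aobejfm", rotate left by 6
First 6 characters: "aobejf"
Remaining characters: "m"
Concatenate remaining + first: "m" + "aobejf" = "maobejf"

maobejf


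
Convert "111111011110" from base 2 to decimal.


Input: "111111011110" in base 2
Positional expansion:
  Digit '1' (value 1) x 2^11 = 2048
  Digit '1' (value 1) x 2^10 = 1024
  Digit '1' (value 1) x 2^9 = 512
  Digit '1' (value 1) x 2^8 = 256
  Digit '1' (value 1) x 2^7 = 128
  Digit '1' (value 1) x 2^6 = 64
  Digit '0' (value 0) x 2^5 = 0
  Digit '1' (value 1) x 2^4 = 16
  Digit '1' (value 1) x 2^3 = 8
  Digit '1' (value 1) x 2^2 = 4
  Digit '1' (value 1) x 2^1 = 2
  Digit '0' (value 0) x 2^0 = 0
Sum = 4062

4062


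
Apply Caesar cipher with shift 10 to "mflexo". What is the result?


Caesar cipher: shift "mflexo" by 10
  'm' (pos 12) + 10 = pos 22 = 'w'
  'f' (pos 5) + 10 = pos 15 = 'p'
  'l' (pos 11) + 10 = pos 21 = 'v'
  'e' (pos 4) + 10 = pos 14 = 'o'
  'x' (pos 23) + 10 = pos 7 = 'h'
  'o' (pos 14) + 10 = pos 24 = 'y'
Result: wpvohy

wpvohy


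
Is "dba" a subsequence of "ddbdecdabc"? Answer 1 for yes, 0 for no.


Check if "dba" is a subsequence of "ddbdecdabc"
Greedy scan:
  Position 0 ('d'): matches sub[0] = 'd'
  Position 1 ('d'): no match needed
  Position 2 ('b'): matches sub[1] = 'b'
  Position 3 ('d'): no match needed
  Position 4 ('e'): no match needed
  Position 5 ('c'): no match needed
  Position 6 ('d'): no match needed
  Position 7 ('a'): matches sub[2] = 'a'
  Position 8 ('b'): no match needed
  Position 9 ('c'): no match needed
All 3 characters matched => is a subsequence

1
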